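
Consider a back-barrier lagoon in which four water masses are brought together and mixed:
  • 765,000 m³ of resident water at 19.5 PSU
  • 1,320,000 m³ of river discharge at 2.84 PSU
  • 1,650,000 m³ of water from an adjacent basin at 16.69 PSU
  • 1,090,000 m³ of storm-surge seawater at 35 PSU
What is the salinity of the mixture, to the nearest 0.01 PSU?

17.48 PSU

Salt balance:
salt = 765,000×19.5 + 1,320,000×2.84 + 1,650,000×16.69 + 1,090,000×35 = 14,917,500 + 3,748,800 + 27,538,500 + 38,150,000 = 84,354,800
volume = 765,000 + 1,320,000 + 1,650,000 + 1,090,000 = 4,825,000 m³
S = 84,354,800 / 4,825,000 = 17.4829 PSU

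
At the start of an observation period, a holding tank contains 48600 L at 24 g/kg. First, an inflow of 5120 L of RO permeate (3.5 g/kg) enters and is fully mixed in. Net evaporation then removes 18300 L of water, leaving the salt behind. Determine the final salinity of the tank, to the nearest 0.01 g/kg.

After mixing: salt = 48,600×24 + 5,120×3.5 = 1,184,320; volume = 53,720 L
After evaporation: salt unchanged = 1,184,320; volume = 53,720 − 18,300 = 35,420 L
S = 1,184,320 / 35,420 = 33.4365 g/kg

33.44 g/kg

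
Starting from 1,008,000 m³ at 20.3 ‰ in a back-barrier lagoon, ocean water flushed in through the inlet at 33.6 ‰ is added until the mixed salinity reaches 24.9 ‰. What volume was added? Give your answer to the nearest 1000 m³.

533000 m³

Salt balance: 1,008,000×20.3 + V×33.6 = (1,008,000+V)×24.9
20,462,400 + 33.6V = 25,099,200 + 24.9V
4,636,800 = 8.7V
V = 532,965.52 m³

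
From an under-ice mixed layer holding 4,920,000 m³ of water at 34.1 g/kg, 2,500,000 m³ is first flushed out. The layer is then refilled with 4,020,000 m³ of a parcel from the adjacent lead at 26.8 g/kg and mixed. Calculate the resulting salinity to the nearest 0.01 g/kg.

29.54 g/kg

Remaining after removal: 2,420,000 m³ at 34.1 g/kg (salt = 82,522,000)
After addition: salt = 82,522,000 + 4,020,000×26.8 = 190,258,000; volume = 6,440,000 m³
S = 190,258,000 / 6,440,000 = 29.5432 g/kg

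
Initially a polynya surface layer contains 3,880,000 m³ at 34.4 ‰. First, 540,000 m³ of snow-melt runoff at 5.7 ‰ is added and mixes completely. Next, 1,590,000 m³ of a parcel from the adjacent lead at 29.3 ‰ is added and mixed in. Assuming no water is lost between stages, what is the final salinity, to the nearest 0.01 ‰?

Weighted by volume,
Initial salt = 3,880,000×34.4 = 133,472,000
After stage 1: salt = 133,472,000 + 540,000×5.7 = 136,550,000; volume = 4,420,000 m³; S = 30.894 ‰
After stage 2: salt = 136,550,000 + 1,590,000×29.3 = 183,137,000; volume = 6,010,000 m³
S = 183,137,000 / 6,010,000 = 30.472 ‰

30.47 ‰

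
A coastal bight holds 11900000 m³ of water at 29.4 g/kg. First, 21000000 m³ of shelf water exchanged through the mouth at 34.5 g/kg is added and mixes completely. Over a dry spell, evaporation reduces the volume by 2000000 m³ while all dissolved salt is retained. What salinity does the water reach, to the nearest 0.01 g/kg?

34.77 g/kg

After mixing: salt = 11,900,000×29.4 + 21,000,000×34.5 = 1,074,360,000; volume = 32,900,000 m³
After evaporation: salt unchanged = 1,074,360,000; volume = 32,900,000 − 2,000,000 = 30,900,000 m³
S = 1,074,360,000 / 30,900,000 = 34.7689 g/kg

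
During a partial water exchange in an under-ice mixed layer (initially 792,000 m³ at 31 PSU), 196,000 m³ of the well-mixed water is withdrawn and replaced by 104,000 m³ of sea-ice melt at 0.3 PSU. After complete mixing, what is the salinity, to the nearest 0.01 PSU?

26.44 PSU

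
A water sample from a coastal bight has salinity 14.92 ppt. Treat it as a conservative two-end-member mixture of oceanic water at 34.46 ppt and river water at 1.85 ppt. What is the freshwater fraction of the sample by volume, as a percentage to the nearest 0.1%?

59.9%

Let f be the freshwater fraction. Salt balance per unit volume:
f×1.85 + (1−f)×34.46 = 14.92
f = (34.46 − 14.92) / (34.46 − 1.85) = 19.54/32.61 = 0.5992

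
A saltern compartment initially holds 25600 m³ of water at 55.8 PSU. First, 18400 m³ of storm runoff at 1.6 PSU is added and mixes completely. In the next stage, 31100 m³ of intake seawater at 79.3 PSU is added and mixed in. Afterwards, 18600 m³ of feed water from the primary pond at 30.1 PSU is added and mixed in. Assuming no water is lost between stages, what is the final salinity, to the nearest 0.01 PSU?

By conservation of dissolved salt,
Initial salt = 25,600×55.8 = 1,428,480
After stage 1: salt = 1,428,480 + 18,400×1.6 = 1,457,920; volume = 44,000 m³; S = 33.135 PSU
After stage 2: salt = 1,457,920 + 31,100×79.3 = 3,924,150; volume = 75,100 m³; S = 52.252 PSU
After stage 3: salt = 3,924,150 + 18,600×30.1 = 4,484,010; volume = 93,700 m³
S = 4,484,010 / 93,700 = 47.855 PSU

47.85 PSU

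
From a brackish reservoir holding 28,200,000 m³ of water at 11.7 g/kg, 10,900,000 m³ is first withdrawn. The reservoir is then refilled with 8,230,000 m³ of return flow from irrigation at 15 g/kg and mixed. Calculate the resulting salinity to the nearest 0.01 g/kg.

12.76 g/kg

Remaining after removal: 17,300,000 m³ at 11.7 g/kg (salt = 202,410,000)
After addition: salt = 202,410,000 + 8,230,000×15 = 325,860,000; volume = 25,530,000 m³
S = 325,860,000 / 25,530,000 = 12.7638 g/kg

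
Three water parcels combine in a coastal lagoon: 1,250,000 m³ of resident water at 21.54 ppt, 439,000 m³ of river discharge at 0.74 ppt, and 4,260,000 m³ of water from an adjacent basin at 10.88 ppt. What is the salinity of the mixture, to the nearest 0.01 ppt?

12.37 ppt

Total salt / total volume:
salt = 1,250,000×21.54 + 439,000×0.74 + 4,260,000×10.88 = 26,925,000 + 324,860 + 46,348,800 = 73,598,660
volume = 1,250,000 + 439,000 + 4,260,000 = 5,949,000 m³
S = 73,598,660 / 5,949,000 = 12.3716 ppt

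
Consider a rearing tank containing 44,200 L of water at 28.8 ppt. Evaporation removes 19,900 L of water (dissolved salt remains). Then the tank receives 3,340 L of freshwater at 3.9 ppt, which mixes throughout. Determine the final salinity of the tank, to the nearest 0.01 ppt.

46.53 ppt

After evaporation: salt = 44,200×28.8 = 1,272,960; volume = 44,200 − 19,900 = 24,300 L
After mixing: salt = 1,272,960 + 3,340×3.9 = 1,285,986; volume = 24,300 + 3,340 = 27,640 L
S = 1,285,986 / 27,640 = 46.5263 ppt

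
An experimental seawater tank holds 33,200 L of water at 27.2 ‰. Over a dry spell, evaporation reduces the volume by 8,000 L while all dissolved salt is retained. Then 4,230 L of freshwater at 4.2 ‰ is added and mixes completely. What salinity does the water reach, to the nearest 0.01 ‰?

31.29 ‰

After evaporation: salt = 33,200×27.2 = 903,040; volume = 33,200 − 8,000 = 25,200 L
After mixing: salt = 903,040 + 4,230×4.2 = 920,806; volume = 25,200 + 4,230 = 29,430 L
S = 920,806 / 29,430 = 31.288 ‰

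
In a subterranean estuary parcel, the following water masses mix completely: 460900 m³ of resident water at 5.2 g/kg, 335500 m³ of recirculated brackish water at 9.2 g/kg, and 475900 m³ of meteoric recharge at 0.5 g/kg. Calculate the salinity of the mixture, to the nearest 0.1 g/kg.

Mass of salt is conserved:
salt = 460,900×5.2 + 335,500×9.2 + 475,900×0.5 = 2,396,680 + 3,086,600 + 237,950 = 5,721,230
volume = 460,900 + 335,500 + 475,900 = 1,272,300 m³
S = 5,721,230 / 1,272,300 = 4.497 g/kg

4.5 g/kg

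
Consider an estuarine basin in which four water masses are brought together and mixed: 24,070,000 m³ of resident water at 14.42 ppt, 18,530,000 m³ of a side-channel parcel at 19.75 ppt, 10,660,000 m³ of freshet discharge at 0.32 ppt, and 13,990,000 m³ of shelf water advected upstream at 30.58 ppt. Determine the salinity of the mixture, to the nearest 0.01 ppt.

17.02 ppt

Weighted by volume,
salt = 24,070,000×14.42 + 18,530,000×19.75 + 10,660,000×0.32 + 13,990,000×30.58 = 347,089,400 + 365,967,500 + 3,411,200 + 427,814,200 = 1,144,282,300
volume = 24,070,000 + 18,530,000 + 10,660,000 + 13,990,000 = 67,250,000 m³
S = 1,144,282,300 / 67,250,000 = 17.0154 ppt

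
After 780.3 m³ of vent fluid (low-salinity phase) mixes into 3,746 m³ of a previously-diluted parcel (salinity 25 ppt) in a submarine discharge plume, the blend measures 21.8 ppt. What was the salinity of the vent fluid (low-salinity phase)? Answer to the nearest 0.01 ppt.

Salt balance: 3,746×25 + 780.3×S = 4,526.3×21.8
93,650 + 780.3·S = 98,673.34
S = (98,673.34 − 93,650) / 780.3 = 6.4377 ppt

6.44 ppt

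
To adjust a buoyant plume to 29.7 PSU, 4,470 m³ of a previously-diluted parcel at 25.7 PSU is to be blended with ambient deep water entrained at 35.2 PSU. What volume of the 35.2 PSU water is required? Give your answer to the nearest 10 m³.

3250 m³

Salt balance: 4,470×25.7 + V×35.2 = (4,470+V)×29.7
114,879 + 35.2V = 132,759 + 29.7V
17,880 = 5.5V
V = 3,250.91 m³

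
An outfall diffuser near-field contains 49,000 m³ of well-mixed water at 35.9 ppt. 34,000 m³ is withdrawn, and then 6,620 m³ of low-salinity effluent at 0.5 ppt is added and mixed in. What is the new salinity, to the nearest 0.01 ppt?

25.06 ppt

Remaining after removal: 15,000 m³ at 35.9 ppt (salt = 538,500)
After addition: salt = 538,500 + 6,620×0.5 = 541,810; volume = 21,620 m³
S = 541,810 / 21,620 = 25.0606 ppt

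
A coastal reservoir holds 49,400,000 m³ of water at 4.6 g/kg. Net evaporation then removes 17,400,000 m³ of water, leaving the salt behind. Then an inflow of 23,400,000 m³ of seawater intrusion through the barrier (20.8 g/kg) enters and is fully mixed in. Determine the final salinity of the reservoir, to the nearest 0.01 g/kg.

12.89 g/kg

After evaporation: salt = 49,400,000×4.6 = 227,240,000; volume = 49,400,000 − 17,400,000 = 32,000,000 m³
After mixing: salt = 227,240,000 + 23,400,000×20.8 = 713,960,000; volume = 32,000,000 + 23,400,000 = 55,400,000 m³
S = 713,960,000 / 55,400,000 = 12.8874 g/kg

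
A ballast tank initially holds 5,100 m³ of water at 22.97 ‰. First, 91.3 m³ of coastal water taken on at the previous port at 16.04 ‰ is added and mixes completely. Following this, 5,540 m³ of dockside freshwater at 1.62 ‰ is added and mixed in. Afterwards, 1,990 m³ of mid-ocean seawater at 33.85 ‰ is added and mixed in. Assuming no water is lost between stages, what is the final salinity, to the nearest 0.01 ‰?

Total salt / total volume:
Initial salt = 5,100×22.97 = 117,147
After stage 1: salt = 117,147 + 91.3×16.04 = 118,611.452; volume = 5,191.3 m³; S = 22.848 ‰
After stage 2: salt = 118,611.452 + 5,540×1.62 = 127,586.252; volume = 10,731.3 m³; S = 11.889 ‰
After stage 3: salt = 127,586.252 + 1,990×33.85 = 194,947.752; volume = 12,721.3 m³
S = 194,947.752 / 12,721.3 = 15.3245 ‰

15.32 ‰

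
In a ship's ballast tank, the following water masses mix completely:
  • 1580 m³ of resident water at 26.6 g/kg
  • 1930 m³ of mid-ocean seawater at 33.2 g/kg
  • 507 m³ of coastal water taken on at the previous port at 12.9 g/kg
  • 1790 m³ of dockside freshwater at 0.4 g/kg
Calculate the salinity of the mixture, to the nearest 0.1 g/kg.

19.5 g/kg

Salt balance:
salt = 1,580×26.6 + 1,930×33.2 + 507×12.9 + 1,790×0.4 = 42,028 + 64,076 + 6,540.3 + 716 = 113,360.3
volume = 1,580 + 1,930 + 507 + 1,790 = 5,807 m³
S = 113,360.3 / 5,807 = 19.521 g/kg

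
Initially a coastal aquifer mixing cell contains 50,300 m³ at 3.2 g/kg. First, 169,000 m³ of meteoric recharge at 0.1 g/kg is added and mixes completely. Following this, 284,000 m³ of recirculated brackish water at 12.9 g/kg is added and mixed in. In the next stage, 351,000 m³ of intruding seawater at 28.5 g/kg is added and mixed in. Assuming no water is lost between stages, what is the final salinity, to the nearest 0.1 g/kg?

By conservation of dissolved salt,
Initial salt = 50,300×3.2 = 160,960
After stage 1: salt = 160,960 + 169,000×0.1 = 177,860; volume = 219,300 m³; S = 0.811 g/kg
After stage 2: salt = 177,860 + 284,000×12.9 = 3,841,460; volume = 503,300 m³; S = 7.633 g/kg
After stage 3: salt = 3,841,460 + 351,000×28.5 = 13,844,960; volume = 854,300 m³
S = 13,844,960 / 854,300 = 16.2062 g/kg

16.2 g/kg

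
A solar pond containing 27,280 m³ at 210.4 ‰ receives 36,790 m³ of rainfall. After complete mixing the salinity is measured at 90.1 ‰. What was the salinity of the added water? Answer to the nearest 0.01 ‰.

Salt balance: 27,280×210.4 + 36,790×S = 64,070×90.1
5,739,712 + 36,790·S = 5,772,707
S = (5,772,707 − 5,739,712) / 36,790 = 0.8968 ‰

0.90 ‰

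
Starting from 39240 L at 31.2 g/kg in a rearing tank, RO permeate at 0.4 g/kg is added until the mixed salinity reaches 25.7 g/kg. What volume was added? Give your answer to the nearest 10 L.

8530 L

Salt balance: 39,240×31.2 + V×0.4 = (39,240+V)×25.7
1,224,288 + 0.4V = 1,008,468 + 25.7V
215,820 = 25.3V
V = 8,530.43 L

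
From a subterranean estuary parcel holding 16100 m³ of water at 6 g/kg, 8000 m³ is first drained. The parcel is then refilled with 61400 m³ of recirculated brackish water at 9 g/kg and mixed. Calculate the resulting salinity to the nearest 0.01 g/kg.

Remaining after removal: 8,100 m³ at 6 g/kg (salt = 48,600)
After addition: salt = 48,600 + 61,400×9 = 601,200; volume = 69,500 m³
S = 601,200 / 69,500 = 8.6504 g/kg

8.65 g/kg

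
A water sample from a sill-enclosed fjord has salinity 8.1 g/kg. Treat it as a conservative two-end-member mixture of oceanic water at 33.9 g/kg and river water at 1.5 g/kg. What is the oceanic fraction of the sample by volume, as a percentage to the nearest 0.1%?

Let g be the oceanic fraction. Salt balance per unit volume:
g×33.9 + (1−g)×1.5 = 8.1
g = (8.1 − 1.5) / (33.9 − 1.5) = 6.6/32.4 = 0.2037

20.4%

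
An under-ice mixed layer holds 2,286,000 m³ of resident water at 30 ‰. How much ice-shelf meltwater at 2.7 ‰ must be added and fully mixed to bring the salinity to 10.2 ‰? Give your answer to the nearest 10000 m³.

Salt balance: 2,286,000×30 + V×2.7 = (2,286,000+V)×10.2
68,580,000 + 2.7V = 23,317,200 + 10.2V
45,262,800 = 7.5V
V = 6,035,040 m³

6040000 m³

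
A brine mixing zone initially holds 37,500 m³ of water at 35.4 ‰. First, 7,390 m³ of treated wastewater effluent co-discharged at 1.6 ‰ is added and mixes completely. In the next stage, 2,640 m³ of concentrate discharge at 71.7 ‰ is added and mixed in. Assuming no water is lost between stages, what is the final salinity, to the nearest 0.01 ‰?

By conservation of dissolved salt,
Initial salt = 37,500×35.4 = 1,327,500
After stage 1: salt = 1,327,500 + 7,390×1.6 = 1,339,324; volume = 44,890 m³; S = 29.836 ‰
After stage 2: salt = 1,339,324 + 2,640×71.7 = 1,528,612; volume = 47,530 m³
S = 1,528,612 / 47,530 = 32.161 ‰

32.16 ‰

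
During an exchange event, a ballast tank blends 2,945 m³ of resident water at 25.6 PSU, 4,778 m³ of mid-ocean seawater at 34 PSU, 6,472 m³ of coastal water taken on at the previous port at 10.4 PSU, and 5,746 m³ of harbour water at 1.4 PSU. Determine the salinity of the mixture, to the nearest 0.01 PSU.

15.71 PSU

Weighted by volume,
salt = 2,945×25.6 + 4,778×34 + 6,472×10.4 + 5,746×1.4 = 75,392 + 162,452 + 67,308.8 + 8,044.4 = 313,197.2
volume = 2,945 + 4,778 + 6,472 + 5,746 = 19,941 m³
S = 313,197.2 / 19,941 = 15.7062 PSU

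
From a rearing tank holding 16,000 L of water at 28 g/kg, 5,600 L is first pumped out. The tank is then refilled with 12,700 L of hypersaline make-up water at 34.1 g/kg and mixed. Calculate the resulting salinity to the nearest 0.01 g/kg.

Remaining after removal: 10,400 L at 28 g/kg (salt = 291,200)
After addition: salt = 291,200 + 12,700×34.1 = 724,270; volume = 23,100 L
S = 724,270 / 23,100 = 31.3537 g/kg

31.35 g/kg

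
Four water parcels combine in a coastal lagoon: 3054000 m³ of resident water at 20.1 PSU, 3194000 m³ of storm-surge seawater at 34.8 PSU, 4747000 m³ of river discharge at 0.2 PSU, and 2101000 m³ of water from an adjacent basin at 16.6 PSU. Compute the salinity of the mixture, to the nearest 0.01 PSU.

15.91 PSU

Total salt / total volume:
salt = 3,054,000×20.1 + 3,194,000×34.8 + 4,747,000×0.2 + 2,101,000×16.6 = 61,385,400 + 111,151,200 + 949,400 + 34,876,600 = 208,362,600
volume = 3,054,000 + 3,194,000 + 4,747,000 + 2,101,000 = 13,096,000 m³
S = 208,362,600 / 13,096,000 = 15.9104 PSU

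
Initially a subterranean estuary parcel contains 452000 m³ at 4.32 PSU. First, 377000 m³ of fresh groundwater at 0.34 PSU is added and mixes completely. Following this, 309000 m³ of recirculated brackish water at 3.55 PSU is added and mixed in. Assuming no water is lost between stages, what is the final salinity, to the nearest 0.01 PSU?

Conserving salt mass:
Initial salt = 452,000×4.32 = 1,952,640
After stage 1: salt = 1,952,640 + 377,000×0.34 = 2,080,820; volume = 829,000 m³; S = 2.51 PSU
After stage 2: salt = 2,080,820 + 309,000×3.55 = 3,177,770; volume = 1,138,000 m³
S = 3,177,770 / 1,138,000 = 2.7924 PSU

2.79 PSU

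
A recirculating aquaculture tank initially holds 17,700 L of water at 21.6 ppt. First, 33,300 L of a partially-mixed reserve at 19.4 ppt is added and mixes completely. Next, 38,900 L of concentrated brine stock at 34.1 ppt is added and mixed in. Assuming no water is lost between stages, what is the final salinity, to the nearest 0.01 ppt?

Salt balance:
Initial salt = 17,700×21.6 = 382,320
After stage 1: salt = 382,320 + 33,300×19.4 = 1,028,340; volume = 51,000 L; S = 20.164 ppt
After stage 2: salt = 1,028,340 + 38,900×34.1 = 2,354,830; volume = 89,900 L
S = 2,354,830 / 89,900 = 26.1939 ppt

26.19 ppt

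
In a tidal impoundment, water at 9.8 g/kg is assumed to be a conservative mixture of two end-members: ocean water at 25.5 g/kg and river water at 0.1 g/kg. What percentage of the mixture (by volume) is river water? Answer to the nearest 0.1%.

Let f be the freshwater fraction. Salt balance per unit volume:
f×0.1 + (1−f)×25.5 = 9.8
f = (25.5 − 9.8) / (25.5 − 0.1) = 15.7/25.4 = 0.6181

61.8%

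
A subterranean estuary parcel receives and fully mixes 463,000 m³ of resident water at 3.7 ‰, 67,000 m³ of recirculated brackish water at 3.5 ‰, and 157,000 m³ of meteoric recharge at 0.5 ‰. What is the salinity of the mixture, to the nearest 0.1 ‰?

2.9 ‰

Salt balance:
salt = 463,000×3.7 + 67,000×3.5 + 157,000×0.5 = 1,713,100 + 234,500 + 78,500 = 2,026,100
volume = 463,000 + 67,000 + 157,000 = 687,000 m³
S = 2,026,100 / 687,000 = 2.949 ‰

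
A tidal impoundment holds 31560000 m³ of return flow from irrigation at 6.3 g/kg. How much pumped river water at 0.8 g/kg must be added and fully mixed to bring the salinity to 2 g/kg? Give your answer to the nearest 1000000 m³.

Salt balance: 31,560,000×6.3 + V×0.8 = (31,560,000+V)×2
198,828,000 + 0.8V = 63,120,000 + 2V
135,708,000 = 1.2V
V = 113,090,000 m³

113000000 m³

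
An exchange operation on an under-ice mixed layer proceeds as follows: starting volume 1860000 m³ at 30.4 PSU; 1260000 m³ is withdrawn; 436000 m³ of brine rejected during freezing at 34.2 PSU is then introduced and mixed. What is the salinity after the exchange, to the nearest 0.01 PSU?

32.00 PSU

Remaining after removal: 600,000 m³ at 30.4 PSU (salt = 18,240,000)
After addition: salt = 18,240,000 + 436,000×34.2 = 33,151,200; volume = 1,036,000 m³
S = 33,151,200 / 1,036,000 = 31.9992 PSU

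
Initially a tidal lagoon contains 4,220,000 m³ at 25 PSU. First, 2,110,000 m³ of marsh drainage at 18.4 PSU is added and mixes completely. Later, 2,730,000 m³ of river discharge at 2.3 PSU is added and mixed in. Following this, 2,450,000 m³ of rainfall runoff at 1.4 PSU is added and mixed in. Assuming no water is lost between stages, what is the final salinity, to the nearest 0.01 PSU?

13.38 PSU

Conserving salt mass:
Initial salt = 4,220,000×25 = 105,500,000
After stage 1: salt = 105,500,000 + 2,110,000×18.4 = 144,324,000; volume = 6,330,000 m³; S = 22.8 PSU
After stage 2: salt = 144,324,000 + 2,730,000×2.3 = 150,603,000; volume = 9,060,000 m³; S = 16.623 PSU
After stage 3: salt = 150,603,000 + 2,450,000×1.4 = 154,033,000; volume = 11,510,000 m³
S = 154,033,000 / 11,510,000 = 13.3825 PSU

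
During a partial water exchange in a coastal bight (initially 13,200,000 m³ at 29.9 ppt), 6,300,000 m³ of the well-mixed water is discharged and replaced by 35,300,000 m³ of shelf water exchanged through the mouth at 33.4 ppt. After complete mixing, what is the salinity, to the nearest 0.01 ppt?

32.83 ppt

Remaining after removal: 6,900,000 m³ at 29.9 ppt (salt = 206,310,000)
After addition: salt = 206,310,000 + 35,300,000×33.4 = 1,385,330,000; volume = 42,200,000 m³
S = 1,385,330,000 / 42,200,000 = 32.8277 ppt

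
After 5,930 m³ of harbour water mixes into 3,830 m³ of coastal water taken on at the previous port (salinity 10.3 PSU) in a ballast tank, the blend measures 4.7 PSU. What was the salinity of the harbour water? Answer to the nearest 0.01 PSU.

Salt balance: 3,830×10.3 + 5,930×S = 9,760×4.7
39,449 + 5,930·S = 45,872
S = (45,872 − 39,449) / 5,930 = 1.0831 PSU

1.08 PSU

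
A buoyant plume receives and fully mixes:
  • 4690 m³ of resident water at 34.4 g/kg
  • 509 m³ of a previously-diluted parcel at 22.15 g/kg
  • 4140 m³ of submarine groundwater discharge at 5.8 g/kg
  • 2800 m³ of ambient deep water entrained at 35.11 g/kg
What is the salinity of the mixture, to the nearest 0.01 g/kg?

24.30 g/kg

Mass of salt is conserved:
salt = 4,690×34.4 + 509×22.15 + 4,140×5.8 + 2,800×35.11 = 161,336 + 11,274.35 + 24,012 + 98,308 = 294,930.35
volume = 4,690 + 509 + 4,140 + 2,800 = 12,139 m³
S = 294,930.35 / 12,139 = 24.2961 g/kg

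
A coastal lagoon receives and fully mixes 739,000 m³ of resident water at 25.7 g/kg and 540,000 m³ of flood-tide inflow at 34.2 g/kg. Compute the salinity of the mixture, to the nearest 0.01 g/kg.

Salt balance:
salt = 739,000×25.7 + 540,000×34.2 = 18,992,300 + 18,468,000 = 37,460,300
volume = 739,000 + 540,000 = 1,279,000 m³
S = 37,460,300 / 1,279,000 = 29.2887 g/kg

29.29 g/kg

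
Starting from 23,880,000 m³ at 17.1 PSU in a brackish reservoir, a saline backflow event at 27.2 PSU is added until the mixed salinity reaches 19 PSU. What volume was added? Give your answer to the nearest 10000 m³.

5530000 m³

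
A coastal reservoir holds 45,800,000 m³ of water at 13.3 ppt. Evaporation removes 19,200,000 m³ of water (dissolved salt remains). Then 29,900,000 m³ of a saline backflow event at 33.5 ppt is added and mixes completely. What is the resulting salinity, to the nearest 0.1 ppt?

After evaporation: salt = 45,800,000×13.3 = 609,140,000; volume = 45,800,000 − 19,200,000 = 26,600,000 m³
After mixing: salt = 609,140,000 + 29,900,000×33.5 = 1,610,790,000; volume = 26,600,000 + 29,900,000 = 56,500,000 m³
S = 1,610,790,000 / 56,500,000 = 28.5096 ppt

28.5 ppt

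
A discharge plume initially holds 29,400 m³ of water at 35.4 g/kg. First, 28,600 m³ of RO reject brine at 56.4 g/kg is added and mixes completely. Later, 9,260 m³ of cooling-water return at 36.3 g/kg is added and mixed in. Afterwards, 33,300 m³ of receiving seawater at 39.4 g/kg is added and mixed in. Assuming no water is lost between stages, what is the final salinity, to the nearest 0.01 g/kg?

Salt balance:
Initial salt = 29,400×35.4 = 1,040,760
After stage 1: salt = 1,040,760 + 28,600×56.4 = 2,653,800; volume = 58,000 m³; S = 45.755 g/kg
After stage 2: salt = 2,653,800 + 9,260×36.3 = 2,989,938; volume = 67,260 m³; S = 44.453 g/kg
After stage 3: salt = 2,989,938 + 33,300×39.4 = 4,301,958; volume = 100,560 m³
S = 4,301,958 / 100,560 = 42.78 g/kg

42.78 g/kg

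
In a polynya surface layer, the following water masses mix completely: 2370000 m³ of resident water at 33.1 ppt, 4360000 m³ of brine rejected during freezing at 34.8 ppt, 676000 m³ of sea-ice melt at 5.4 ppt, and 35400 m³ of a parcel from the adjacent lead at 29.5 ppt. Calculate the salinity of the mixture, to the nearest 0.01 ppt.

By conservation of dissolved salt,
salt = 2,370,000×33.1 + 4,360,000×34.8 + 676,000×5.4 + 35,400×29.5 = 78,447,000 + 151,728,000 + 3,650,400 + 1,044,300 = 234,869,700
volume = 2,370,000 + 4,360,000 + 676,000 + 35,400 = 7,441,400 m³
S = 234,869,700 / 7,441,400 = 31.5626 ppt

31.56 ppt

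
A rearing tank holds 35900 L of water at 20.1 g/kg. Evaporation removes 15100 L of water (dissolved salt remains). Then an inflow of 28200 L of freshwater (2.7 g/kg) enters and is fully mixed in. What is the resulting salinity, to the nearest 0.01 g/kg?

16.28 g/kg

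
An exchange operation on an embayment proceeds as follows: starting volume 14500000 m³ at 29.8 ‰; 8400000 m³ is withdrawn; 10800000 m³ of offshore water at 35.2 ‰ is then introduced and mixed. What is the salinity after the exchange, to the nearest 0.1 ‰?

33.3 ‰

Remaining after removal: 6,100,000 m³ at 29.8 ‰ (salt = 181,780,000)
After addition: salt = 181,780,000 + 10,800,000×35.2 = 561,940,000; volume = 16,900,000 m³
S = 561,940,000 / 16,900,000 = 33.2509 ‰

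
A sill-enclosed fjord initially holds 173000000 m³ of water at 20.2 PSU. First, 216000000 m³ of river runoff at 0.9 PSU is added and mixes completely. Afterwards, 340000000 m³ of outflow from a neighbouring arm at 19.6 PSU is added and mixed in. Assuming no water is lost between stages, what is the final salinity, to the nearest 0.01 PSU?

Conserving salt mass:
Initial salt = 173,000,000×20.2 = 3,494,600,000
After stage 1: salt = 3,494,600,000 + 216,000,000×0.9 = 3,689,000,000; volume = 389,000,000 m³; S = 9.483 PSU
After stage 2: salt = 3,689,000,000 + 340,000,000×19.6 = 10,353,000,000; volume = 729,000,000 m³
S = 10,353,000,000 / 729,000,000 = 14.2016 PSU

14.20 PSU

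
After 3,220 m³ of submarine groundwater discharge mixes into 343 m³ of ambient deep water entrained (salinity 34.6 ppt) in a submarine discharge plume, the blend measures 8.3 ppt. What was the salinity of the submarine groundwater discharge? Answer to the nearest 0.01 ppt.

5.50 ppt

Salt balance: 343×34.6 + 3,220×S = 3,563×8.3
11,867.8 + 3,220·S = 29,572.9
S = (29,572.9 − 11,867.8) / 3,220 = 5.4985 ppt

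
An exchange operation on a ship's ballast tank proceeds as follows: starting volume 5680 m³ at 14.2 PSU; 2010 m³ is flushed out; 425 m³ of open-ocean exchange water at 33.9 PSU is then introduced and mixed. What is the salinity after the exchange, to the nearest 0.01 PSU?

Remaining after removal: 3,670 m³ at 14.2 PSU (salt = 52,114)
After addition: salt = 52,114 + 425×33.9 = 66,521.5; volume = 4,095 m³
S = 66,521.5 / 4,095 = 16.2446 PSU

16.24 PSU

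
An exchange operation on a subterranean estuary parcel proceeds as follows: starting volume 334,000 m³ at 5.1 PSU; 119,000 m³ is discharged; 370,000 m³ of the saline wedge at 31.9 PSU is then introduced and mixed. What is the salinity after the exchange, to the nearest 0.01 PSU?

Remaining after removal: 215,000 m³ at 5.1 PSU (salt = 1,096,500)
After addition: salt = 1,096,500 + 370,000×31.9 = 12,899,500; volume = 585,000 m³
S = 12,899,500 / 585,000 = 22.0504 PSU

22.05 PSU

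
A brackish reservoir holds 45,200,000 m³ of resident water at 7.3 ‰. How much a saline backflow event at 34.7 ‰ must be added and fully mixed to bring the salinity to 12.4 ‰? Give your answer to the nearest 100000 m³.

10300000 m³

Salt balance: 45,200,000×7.3 + V×34.7 = (45,200,000+V)×12.4
329,960,000 + 34.7V = 560,480,000 + 12.4V
230,520,000 = 22.3V
V = 10,337,219.73 m³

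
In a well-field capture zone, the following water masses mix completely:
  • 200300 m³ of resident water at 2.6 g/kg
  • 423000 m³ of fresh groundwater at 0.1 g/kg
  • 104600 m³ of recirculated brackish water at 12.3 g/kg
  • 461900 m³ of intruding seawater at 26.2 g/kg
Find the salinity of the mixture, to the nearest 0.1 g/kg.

Conserving salt mass:
salt = 200,300×2.6 + 423,000×0.1 + 104,600×12.3 + 461,900×26.2 = 520,780 + 42,300 + 1,286,580 + 12,101,780 = 13,951,440
volume = 200,300 + 423,000 + 104,600 + 461,900 = 1,189,800 m³
S = 13,951,440 / 1,189,800 = 11.726 g/kg

11.7 g/kg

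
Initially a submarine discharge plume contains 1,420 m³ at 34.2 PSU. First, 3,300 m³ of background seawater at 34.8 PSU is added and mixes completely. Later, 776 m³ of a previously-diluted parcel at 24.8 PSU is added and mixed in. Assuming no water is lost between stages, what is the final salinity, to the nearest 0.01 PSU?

Mass of salt is conserved:
Initial salt = 1,420×34.2 = 48,564
After stage 1: salt = 48,564 + 3,300×34.8 = 163,404; volume = 4,720 m³; S = 34.619 PSU
After stage 2: salt = 163,404 + 776×24.8 = 182,648.8; volume = 5,496 m³
S = 182,648.8 / 5,496 = 33.233 PSU

33.23 PSU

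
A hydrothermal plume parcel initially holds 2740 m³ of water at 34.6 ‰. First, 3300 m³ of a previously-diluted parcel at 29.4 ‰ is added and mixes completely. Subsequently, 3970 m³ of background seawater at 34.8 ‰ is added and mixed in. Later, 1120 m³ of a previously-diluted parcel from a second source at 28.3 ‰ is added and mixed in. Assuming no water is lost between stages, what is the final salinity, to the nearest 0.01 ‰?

32.50 ‰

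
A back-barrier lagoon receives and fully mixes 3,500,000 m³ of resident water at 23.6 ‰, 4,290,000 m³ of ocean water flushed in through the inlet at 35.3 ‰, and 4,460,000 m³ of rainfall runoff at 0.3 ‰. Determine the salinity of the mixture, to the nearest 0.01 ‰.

Total salt / total volume:
salt = 3,500,000×23.6 + 4,290,000×35.3 + 4,460,000×0.3 = 82,600,000 + 151,437,000 + 1,338,000 = 235,375,000
volume = 3,500,000 + 4,290,000 + 4,460,000 = 12,250,000 m³
S = 235,375,000 / 12,250,000 = 19.2143 ‰

19.21 ‰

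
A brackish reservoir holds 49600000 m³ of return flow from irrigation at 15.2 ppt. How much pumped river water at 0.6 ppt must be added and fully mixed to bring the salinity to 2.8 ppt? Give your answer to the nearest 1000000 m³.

Salt balance: 49,600,000×15.2 + V×0.6 = (49,600,000+V)×2.8
753,920,000 + 0.6V = 138,880,000 + 2.8V
615,040,000 = 2.2V
V = 279,563,636.36 m³

280000000 m³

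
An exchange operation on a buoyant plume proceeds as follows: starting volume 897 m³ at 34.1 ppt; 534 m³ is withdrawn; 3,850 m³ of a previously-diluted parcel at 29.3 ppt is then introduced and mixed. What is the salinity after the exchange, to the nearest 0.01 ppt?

Remaining after removal: 363 m³ at 34.1 ppt (salt = 12,378.3)
After addition: salt = 12,378.3 + 3,850×29.3 = 125,183.3; volume = 4,213 m³
S = 125,183.3 / 4,213 = 29.7136 ppt

29.71 ppt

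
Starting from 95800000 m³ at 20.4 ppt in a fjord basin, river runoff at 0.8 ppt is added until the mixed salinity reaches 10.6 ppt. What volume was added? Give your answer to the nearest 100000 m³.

95800000 m³

Salt balance: 95,800,000×20.4 + V×0.8 = (95,800,000+V)×10.6
1,954,320,000 + 0.8V = 1,015,480,000 + 10.6V
938,840,000 = 9.8V
V = 95,800,000 m³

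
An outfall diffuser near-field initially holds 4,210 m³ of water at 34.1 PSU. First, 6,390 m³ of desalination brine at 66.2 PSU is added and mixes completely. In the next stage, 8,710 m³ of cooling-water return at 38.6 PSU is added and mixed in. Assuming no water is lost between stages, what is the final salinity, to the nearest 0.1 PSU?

46.8 PSU

Total salt / total volume:
Initial salt = 4,210×34.1 = 143,561
After stage 1: salt = 143,561 + 6,390×66.2 = 566,579; volume = 10,600 m³; S = 53.451 PSU
After stage 2: salt = 566,579 + 8,710×38.6 = 902,785; volume = 19,310 m³
S = 902,785 / 19,310 = 46.7522 PSU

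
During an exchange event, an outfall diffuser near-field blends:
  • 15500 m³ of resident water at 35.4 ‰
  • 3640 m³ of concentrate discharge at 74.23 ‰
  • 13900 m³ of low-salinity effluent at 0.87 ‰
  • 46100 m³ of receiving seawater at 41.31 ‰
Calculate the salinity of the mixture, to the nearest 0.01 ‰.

Conserving salt mass:
salt = 15,500×35.4 + 3,640×74.23 + 13,900×0.87 + 46,100×41.31 = 548,700 + 270,197.2 + 12,093 + 1,904,391 = 2,735,381.2
volume = 15,500 + 3,640 + 13,900 + 46,100 = 79,140 m³
S = 2,735,381.2 / 79,140 = 34.5638 ‰

34.56 ‰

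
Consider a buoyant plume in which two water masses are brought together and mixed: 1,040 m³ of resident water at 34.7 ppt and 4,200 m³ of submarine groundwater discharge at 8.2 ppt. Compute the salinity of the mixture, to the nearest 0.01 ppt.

13.46 ppt

Salt balance:
salt = 1,040×34.7 + 4,200×8.2 = 36,088 + 34,440 = 70,528
volume = 1,040 + 4,200 = 5,240 m³
S = 70,528 / 5,240 = 13.4595 ppt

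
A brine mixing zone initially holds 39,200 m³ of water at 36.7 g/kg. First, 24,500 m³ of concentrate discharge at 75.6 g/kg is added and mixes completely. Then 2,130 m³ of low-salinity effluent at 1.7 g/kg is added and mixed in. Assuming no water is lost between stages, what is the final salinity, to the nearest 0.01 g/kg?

Salt balance:
Initial salt = 39,200×36.7 = 1,438,640
After stage 1: salt = 1,438,640 + 24,500×75.6 = 3,290,840; volume = 63,700 m³; S = 51.662 g/kg
After stage 2: salt = 3,290,840 + 2,130×1.7 = 3,294,461; volume = 65,830 m³
S = 3,294,461 / 65,830 = 50.045 g/kg

50.04 g/kg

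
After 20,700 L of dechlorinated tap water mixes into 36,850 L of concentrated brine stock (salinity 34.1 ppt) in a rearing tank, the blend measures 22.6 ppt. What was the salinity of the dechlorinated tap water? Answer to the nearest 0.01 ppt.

Salt balance: 36,850×34.1 + 20,700×S = 57,550×22.6
1,256,585 + 20,700·S = 1,300,630
S = (1,300,630 − 1,256,585) / 20,700 = 2.1278 ppt

2.13 ppt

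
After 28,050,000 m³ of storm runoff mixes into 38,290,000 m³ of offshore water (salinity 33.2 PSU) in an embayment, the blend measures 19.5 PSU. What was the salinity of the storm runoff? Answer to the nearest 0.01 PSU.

Salt balance: 38,290,000×33.2 + 28,050,000×S = 66,340,000×19.5
1,271,228,000 + 28,050,000·S = 1,293,630,000
S = (1,293,630,000 − 1,271,228,000) / 28,050,000 = 0.7986 PSU

0.80 PSU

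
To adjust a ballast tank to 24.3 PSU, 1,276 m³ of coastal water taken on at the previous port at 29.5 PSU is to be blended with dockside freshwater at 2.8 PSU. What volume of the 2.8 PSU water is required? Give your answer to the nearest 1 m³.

Salt balance: 1,276×29.5 + V×2.8 = (1,276+V)×24.3
37,642 + 2.8V = 31,006.8 + 24.3V
6,635.2 = 21.5V
V = 308.61 m³

309 m³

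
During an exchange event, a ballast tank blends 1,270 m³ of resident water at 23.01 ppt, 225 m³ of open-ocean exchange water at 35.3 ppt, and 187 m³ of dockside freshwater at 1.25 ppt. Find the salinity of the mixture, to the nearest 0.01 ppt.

22.23 ppt

Conserving salt mass:
salt = 1,270×23.01 + 225×35.3 + 187×1.25 = 29,222.7 + 7,942.5 + 233.75 = 37,398.95
volume = 1,270 + 225 + 187 = 1,682 m³
S = 37,398.95 / 1,682 = 22.2348 ppt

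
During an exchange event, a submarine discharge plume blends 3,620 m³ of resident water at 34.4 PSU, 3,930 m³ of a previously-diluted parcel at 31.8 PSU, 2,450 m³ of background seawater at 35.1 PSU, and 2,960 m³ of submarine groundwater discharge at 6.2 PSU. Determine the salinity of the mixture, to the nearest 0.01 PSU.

27.30 PSU

Salt balance:
salt = 3,620×34.4 + 3,930×31.8 + 2,450×35.1 + 2,960×6.2 = 124,528 + 124,974 + 85,995 + 18,352 = 353,849
volume = 3,620 + 3,930 + 2,450 + 2,960 = 12,960 m³
S = 353,849 / 12,960 = 27.3032 PSU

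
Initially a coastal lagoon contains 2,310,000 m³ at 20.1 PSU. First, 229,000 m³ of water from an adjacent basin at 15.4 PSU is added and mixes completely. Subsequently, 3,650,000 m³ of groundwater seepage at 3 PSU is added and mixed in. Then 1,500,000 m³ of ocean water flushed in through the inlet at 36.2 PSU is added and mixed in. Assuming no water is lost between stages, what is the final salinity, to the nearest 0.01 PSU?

14.98 PSU

Conserving salt mass:
Initial salt = 2,310,000×20.1 = 46,431,000
After stage 1: salt = 46,431,000 + 229,000×15.4 = 49,957,600; volume = 2,539,000 m³; S = 19.676 PSU
After stage 2: salt = 49,957,600 + 3,650,000×3 = 60,907,600; volume = 6,189,000 m³; S = 9.841 PSU
After stage 3: salt = 60,907,600 + 1,500,000×36.2 = 115,207,600; volume = 7,689,000 m³
S = 115,207,600 / 7,689,000 = 14.9834 PSU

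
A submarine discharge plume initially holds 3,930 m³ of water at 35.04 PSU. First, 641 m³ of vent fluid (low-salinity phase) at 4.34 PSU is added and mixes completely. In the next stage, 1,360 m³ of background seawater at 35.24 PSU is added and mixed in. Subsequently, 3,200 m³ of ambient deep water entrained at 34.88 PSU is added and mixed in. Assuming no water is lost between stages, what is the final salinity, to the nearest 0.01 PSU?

32.86 PSU

Salt balance:
Initial salt = 3,930×35.04 = 137,707.2
After stage 1: salt = 137,707.2 + 641×4.34 = 140,489.14; volume = 4,571 m³; S = 30.735 PSU
After stage 2: salt = 140,489.14 + 1,360×35.24 = 188,415.54; volume = 5,931 m³; S = 31.768 PSU
After stage 3: salt = 188,415.54 + 3,200×34.88 = 300,031.54; volume = 9,131 m³
S = 300,031.54 / 9,131 = 32.8586 PSU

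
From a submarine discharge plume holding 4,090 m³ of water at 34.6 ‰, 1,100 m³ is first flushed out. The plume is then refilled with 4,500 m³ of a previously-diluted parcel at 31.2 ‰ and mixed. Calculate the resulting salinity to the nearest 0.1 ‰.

32.6 ‰

Remaining after removal: 2,990 m³ at 34.6 ‰ (salt = 103,454)
After addition: salt = 103,454 + 4,500×31.2 = 243,854; volume = 7,490 m³
S = 243,854 / 7,490 = 32.5573 ‰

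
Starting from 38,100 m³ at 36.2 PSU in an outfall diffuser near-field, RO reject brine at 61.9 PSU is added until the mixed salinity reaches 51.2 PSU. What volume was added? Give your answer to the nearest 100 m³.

Salt balance: 38,100×36.2 + V×61.9 = (38,100+V)×51.2
1,379,220 + 61.9V = 1,950,720 + 51.2V
571,500 = 10.7V
V = 53,411.21 m³

53400 m³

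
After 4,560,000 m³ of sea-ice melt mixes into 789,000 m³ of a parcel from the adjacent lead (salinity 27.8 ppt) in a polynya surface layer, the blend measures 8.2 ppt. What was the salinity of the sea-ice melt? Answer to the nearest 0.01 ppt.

4.81 ppt

Salt balance: 789,000×27.8 + 4,560,000×S = 5,349,000×8.2
21,934,200 + 4,560,000·S = 43,861,800
S = (43,861,800 − 21,934,200) / 4,560,000 = 4.8087 ppt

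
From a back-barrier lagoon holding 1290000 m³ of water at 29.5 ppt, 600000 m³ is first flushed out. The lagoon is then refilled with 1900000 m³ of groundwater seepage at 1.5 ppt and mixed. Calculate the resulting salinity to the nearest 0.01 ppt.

Remaining after removal: 690,000 m³ at 29.5 ppt (salt = 20,355,000)
After addition: salt = 20,355,000 + 1,900,000×1.5 = 23,205,000; volume = 2,590,000 m³
S = 23,205,000 / 2,590,000 = 8.9595 ppt

8.96 ppt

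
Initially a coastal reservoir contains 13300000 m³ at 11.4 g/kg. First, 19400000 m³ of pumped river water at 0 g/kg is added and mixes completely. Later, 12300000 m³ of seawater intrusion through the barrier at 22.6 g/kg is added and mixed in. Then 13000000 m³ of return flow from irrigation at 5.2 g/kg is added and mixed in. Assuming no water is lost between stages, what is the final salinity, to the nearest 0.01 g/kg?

8.57 g/kg

Weighted by volume,
Initial salt = 13,300,000×11.4 = 151,620,000
After stage 1: salt = 151,620,000 + 19,400,000×0 = 151,620,000; volume = 32,700,000 m³; S = 4.637 g/kg
After stage 2: salt = 151,620,000 + 12,300,000×22.6 = 429,600,000; volume = 45,000,000 m³; S = 9.547 g/kg
After stage 3: salt = 429,600,000 + 13,000,000×5.2 = 497,200,000; volume = 58,000,000 m³
S = 497,200,000 / 58,000,000 = 8.5724 g/kg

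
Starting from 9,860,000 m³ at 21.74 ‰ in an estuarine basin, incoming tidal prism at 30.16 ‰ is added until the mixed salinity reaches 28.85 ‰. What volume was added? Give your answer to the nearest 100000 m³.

53500000 m³

Salt balance: 9,860,000×21.74 + V×30.16 = (9,860,000+V)×28.85
214,356,400 + 30.16V = 284,461,000 + 28.85V
70,104,600 = 1.31V
V = 53,514,961.83 m³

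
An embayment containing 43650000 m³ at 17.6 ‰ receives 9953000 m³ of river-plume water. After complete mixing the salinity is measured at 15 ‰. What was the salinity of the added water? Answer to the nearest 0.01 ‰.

3.60 ‰

Salt balance: 43,650,000×17.6 + 9,953,000×S = 53,603,000×15
768,240,000 + 9,953,000·S = 804,045,000
S = (804,045,000 − 768,240,000) / 9,953,000 = 3.5974 ‰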